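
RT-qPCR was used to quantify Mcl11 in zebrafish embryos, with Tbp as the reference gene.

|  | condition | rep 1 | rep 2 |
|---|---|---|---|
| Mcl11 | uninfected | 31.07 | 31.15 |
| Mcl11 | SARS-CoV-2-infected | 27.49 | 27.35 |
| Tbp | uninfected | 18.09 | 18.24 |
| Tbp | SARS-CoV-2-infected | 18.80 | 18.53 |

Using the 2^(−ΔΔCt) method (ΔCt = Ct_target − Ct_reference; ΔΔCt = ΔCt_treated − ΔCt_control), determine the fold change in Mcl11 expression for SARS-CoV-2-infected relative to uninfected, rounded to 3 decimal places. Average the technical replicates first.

Mean Ct: Mcl11 uninfected 31.110; Mcl11 SARS-CoV-2-infected 27.420; Tbp uninfected 18.165; Tbp SARS-CoV-2-infected 18.665
ΔCt(uninfected) = 31.110 − 18.165 = 12.945
ΔCt(SARS-CoV-2-infected) = 27.420 − 18.665 = 8.755
ΔΔCt = 8.755 − 12.945 = -4.190
Fold change = 2^(−(-4.190)) = 2^4.190 = 18.2522

18.252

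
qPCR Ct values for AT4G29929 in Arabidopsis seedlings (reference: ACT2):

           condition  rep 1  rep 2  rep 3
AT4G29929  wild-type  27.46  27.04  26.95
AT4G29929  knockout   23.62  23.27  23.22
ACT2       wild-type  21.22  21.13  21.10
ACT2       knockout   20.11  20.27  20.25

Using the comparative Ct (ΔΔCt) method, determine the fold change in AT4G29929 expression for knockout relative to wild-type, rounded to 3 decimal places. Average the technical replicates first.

7.160

Mean Ct: AT4G29929 wild-type 27.150; AT4G29929 knockout 23.370; ACT2 wild-type 21.150; ACT2 knockout 20.210
ΔCt(wild-type) = 27.150 − 21.150 = 6.000
ΔCt(knockout) = 23.370 − 20.210 = 3.160
ΔΔCt = 3.160 − 6.000 = -2.840
Fold change = 2^(−(-2.840)) = 2^2.840 = 7.1602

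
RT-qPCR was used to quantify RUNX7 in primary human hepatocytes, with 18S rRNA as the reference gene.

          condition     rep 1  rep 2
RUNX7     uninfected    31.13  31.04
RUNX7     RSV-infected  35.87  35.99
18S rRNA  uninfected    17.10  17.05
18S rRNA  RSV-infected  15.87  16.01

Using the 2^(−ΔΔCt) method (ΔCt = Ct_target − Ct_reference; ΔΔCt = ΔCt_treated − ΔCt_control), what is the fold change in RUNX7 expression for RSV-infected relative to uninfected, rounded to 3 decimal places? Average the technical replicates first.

0.016

Mean Ct: RUNX7 uninfected 31.085; RUNX7 RSV-infected 35.930; 18S rRNA uninfected 17.075; 18S rRNA RSV-infected 15.940
ΔCt(uninfected) = 31.085 − 17.075 = 14.010
ΔCt(RSV-infected) = 35.930 − 15.940 = 19.990
ΔΔCt = 19.990 − 14.010 = 5.980
Fold change = 2^(−5.980) = 0.0158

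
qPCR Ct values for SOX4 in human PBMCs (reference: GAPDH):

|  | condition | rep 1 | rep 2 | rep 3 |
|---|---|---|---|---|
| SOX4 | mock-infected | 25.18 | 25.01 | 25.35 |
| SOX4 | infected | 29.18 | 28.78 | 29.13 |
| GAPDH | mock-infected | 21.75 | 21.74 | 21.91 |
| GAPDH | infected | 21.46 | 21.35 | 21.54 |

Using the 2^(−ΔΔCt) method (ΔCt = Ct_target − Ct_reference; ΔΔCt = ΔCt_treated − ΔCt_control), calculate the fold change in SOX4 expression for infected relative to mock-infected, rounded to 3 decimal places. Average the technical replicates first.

Mean Ct: SOX4 mock-infected 25.180; SOX4 infected 29.030; GAPDH mock-infected 21.800; GAPDH infected 21.450
ΔCt(mock-infected) = 25.180 − 21.800 = 3.380
ΔCt(infected) = 29.030 − 21.450 = 7.580
ΔΔCt = 7.580 − 3.380 = 4.200
Fold change = 2^(−4.200) = 0.0544

0.054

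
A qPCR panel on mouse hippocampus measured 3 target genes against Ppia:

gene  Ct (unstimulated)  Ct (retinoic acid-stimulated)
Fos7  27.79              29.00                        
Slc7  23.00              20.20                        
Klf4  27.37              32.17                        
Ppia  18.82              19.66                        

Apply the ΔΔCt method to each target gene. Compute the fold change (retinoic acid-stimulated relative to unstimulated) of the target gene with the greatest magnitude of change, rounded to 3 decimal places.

Fos7: ΔΔCt = (29.00−19.66) − (27.79−18.82) = 9.34 − 8.97 = 0.37; fold change = 2^-0.37 = 0.774
Slc7: ΔΔCt = (20.20−19.66) − (23.00−18.82) = 0.54 − 4.18 = -3.64; fold change = 2^3.64 = 12.467
Klf4: ΔΔCt = (32.17−19.66) − (27.37−18.82) = 12.51 − 8.55 = 3.96; fold change = 2^-3.96 = 0.064
Klf4 has the largest |ΔΔCt| = 3.96.

0.064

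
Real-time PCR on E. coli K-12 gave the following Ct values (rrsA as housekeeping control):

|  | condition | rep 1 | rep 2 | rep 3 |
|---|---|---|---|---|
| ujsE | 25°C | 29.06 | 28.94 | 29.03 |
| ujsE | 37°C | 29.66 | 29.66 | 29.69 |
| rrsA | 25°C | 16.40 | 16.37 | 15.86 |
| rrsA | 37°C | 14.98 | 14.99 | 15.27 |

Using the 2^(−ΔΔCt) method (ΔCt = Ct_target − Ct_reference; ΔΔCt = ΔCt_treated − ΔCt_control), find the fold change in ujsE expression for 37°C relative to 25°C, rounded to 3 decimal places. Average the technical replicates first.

0.289

Mean Ct: ujsE 25°C 29.010; ujsE 37°C 29.670; rrsA 25°C 16.210; rrsA 37°C 15.080
ΔCt(25°C) = 29.010 − 16.210 = 12.800
ΔCt(37°C) = 29.670 − 15.080 = 14.590
ΔΔCt = 14.590 − 12.800 = 1.790
Fold change = 2^(−1.790) = 0.2892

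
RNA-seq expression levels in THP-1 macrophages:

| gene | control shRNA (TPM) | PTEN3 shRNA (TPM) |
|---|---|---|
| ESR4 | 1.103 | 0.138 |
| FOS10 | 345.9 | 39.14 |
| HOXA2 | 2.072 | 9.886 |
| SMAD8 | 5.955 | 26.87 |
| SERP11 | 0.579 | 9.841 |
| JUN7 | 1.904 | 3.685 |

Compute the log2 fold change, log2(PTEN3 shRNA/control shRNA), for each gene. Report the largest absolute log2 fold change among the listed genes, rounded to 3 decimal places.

4.087

log2(0.138/1.103) = -2.999  (ESR4)
log2(39.14/345.9) = -3.144  (FOS10)
log2(9.886/2.072) = 2.254  (HOXA2)
log2(26.87/5.955) = 2.174  (SMAD8)
log2(9.841/0.579) = 4.087  (SERP11)
log2(3.685/1.904) = 0.953  (JUN7)
The largest magnitude belongs to SERP11.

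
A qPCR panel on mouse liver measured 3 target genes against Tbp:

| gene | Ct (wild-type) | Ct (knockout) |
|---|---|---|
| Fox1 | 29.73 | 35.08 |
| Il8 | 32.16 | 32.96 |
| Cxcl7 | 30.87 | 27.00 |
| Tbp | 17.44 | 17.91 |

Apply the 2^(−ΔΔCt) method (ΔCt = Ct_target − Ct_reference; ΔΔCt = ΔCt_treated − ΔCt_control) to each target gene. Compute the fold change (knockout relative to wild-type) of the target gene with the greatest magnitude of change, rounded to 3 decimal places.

Fox1: ΔΔCt = (35.08−17.91) − (29.73−17.44) = 17.17 − 12.29 = 4.88; fold change = 2^-4.88 = 0.034
Il8: ΔΔCt = (32.96−17.91) − (32.16−17.44) = 15.05 − 14.72 = 0.33; fold change = 2^-0.33 = 0.796
Cxcl7: ΔΔCt = (27.00−17.91) − (30.87−17.44) = 9.09 − 13.43 = -4.34; fold change = 2^4.34 = 20.252
Fox1 has the largest |ΔΔCt| = 4.88.

0.034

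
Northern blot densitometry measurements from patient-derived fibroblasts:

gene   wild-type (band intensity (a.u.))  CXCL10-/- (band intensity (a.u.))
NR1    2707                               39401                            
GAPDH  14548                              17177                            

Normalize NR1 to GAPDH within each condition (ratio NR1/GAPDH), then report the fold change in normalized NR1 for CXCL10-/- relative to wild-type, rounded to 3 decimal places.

NR1/GAPDH (wild-type) = 2707 / 14548 = 0.18607
NR1/GAPDH (CXCL10-/-) = 39401 / 17177 = 2.2938
Fold change = 2.2938 / 0.18607 = 12.3275

12.327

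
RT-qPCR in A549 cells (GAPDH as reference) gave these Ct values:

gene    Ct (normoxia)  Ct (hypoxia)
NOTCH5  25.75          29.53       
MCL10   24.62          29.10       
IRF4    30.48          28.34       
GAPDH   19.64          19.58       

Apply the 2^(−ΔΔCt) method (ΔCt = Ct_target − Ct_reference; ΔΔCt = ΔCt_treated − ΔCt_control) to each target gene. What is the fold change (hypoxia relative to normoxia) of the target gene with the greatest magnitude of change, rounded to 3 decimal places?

NOTCH5: ΔΔCt = (29.53−19.58) − (25.75−19.64) = 9.95 − 6.11 = 3.84; fold change = 2^-3.84 = 0.070
MCL10: ΔΔCt = (29.10−19.58) − (24.62−19.64) = 9.52 − 4.98 = 4.54; fold change = 2^-4.54 = 0.043
IRF4: ΔΔCt = (28.34−19.58) − (30.48−19.64) = 8.76 − 10.84 = -2.08; fold change = 2^2.08 = 4.228
MCL10 has the largest |ΔΔCt| = 4.54.

0.043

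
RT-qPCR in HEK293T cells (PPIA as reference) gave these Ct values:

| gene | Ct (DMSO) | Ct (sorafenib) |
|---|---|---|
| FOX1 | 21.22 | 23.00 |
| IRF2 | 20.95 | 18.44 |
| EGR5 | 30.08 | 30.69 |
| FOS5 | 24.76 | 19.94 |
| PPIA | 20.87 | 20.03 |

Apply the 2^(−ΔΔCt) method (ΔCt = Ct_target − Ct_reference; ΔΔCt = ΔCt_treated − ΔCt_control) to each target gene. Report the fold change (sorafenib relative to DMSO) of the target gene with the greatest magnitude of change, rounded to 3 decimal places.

15.780

FOX1: ΔΔCt = (23.00−20.03) − (21.22−20.87) = 2.97 − 0.35 = 2.62; fold change = 2^-2.62 = 0.163
IRF2: ΔΔCt = (18.44−20.03) − (20.95−20.87) = -1.59 − 0.08 = -1.67; fold change = 2^1.67 = 3.182
EGR5: ΔΔCt = (30.69−20.03) − (30.08−20.87) = 10.66 − 9.21 = 1.45; fold change = 2^-1.45 = 0.366
FOS5: ΔΔCt = (19.94−20.03) − (24.76−20.87) = -0.09 − 3.89 = -3.98; fold change = 2^3.98 = 15.780
FOS5 has the largest |ΔΔCt| = 3.98.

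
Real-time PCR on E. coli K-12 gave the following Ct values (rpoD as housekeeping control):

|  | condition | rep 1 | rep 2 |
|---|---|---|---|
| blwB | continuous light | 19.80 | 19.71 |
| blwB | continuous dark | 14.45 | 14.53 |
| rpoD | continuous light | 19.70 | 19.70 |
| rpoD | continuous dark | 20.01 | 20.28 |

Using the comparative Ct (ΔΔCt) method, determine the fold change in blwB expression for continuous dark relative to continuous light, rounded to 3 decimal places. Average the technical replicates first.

52.346

Mean Ct: blwB continuous light 19.755; blwB continuous dark 14.490; rpoD continuous light 19.700; rpoD continuous dark 20.145
ΔCt(continuous light) = 19.755 − 19.700 = 0.055
ΔCt(continuous dark) = 14.490 − 20.145 = -5.655
ΔΔCt = -5.655 − 0.055 = -5.710
Fold change = 2^(−(-5.710)) = 2^5.710 = 52.3457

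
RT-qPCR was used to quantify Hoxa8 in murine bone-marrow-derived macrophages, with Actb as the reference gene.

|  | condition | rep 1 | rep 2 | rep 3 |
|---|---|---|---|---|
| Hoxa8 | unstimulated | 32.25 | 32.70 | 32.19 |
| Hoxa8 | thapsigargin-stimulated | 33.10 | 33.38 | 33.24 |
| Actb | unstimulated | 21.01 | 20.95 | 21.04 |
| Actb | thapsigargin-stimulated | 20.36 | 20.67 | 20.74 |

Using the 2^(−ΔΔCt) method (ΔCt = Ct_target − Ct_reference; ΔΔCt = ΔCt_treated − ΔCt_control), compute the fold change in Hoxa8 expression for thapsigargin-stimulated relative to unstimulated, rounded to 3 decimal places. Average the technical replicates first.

0.415

Mean Ct: Hoxa8 unstimulated 32.380; Hoxa8 thapsigargin-stimulated 33.240; Actb unstimulated 21.000; Actb thapsigargin-stimulated 20.590
ΔCt(unstimulated) = 32.380 − 21.000 = 11.380
ΔCt(thapsigargin-stimulated) = 33.240 − 20.590 = 12.650
ΔΔCt = 12.650 − 11.380 = 1.270
Fold change = 2^(−1.270) = 0.4147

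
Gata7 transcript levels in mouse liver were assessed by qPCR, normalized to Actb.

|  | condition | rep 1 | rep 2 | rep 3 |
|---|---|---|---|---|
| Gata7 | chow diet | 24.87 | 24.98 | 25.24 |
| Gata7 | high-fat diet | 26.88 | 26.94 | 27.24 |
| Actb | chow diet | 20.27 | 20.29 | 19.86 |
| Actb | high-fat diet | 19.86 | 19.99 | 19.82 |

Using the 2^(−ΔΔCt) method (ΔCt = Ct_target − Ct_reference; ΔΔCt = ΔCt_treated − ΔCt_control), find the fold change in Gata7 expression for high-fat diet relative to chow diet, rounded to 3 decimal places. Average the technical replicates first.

0.212

Mean Ct: Gata7 chow diet 25.030; Gata7 high-fat diet 27.020; Actb chow diet 20.140; Actb high-fat diet 19.890
ΔCt(chow diet) = 25.030 − 20.140 = 4.890
ΔCt(high-fat diet) = 27.020 − 19.890 = 7.130
ΔΔCt = 7.130 − 4.890 = 2.240
Fold change = 2^(−2.240) = 0.2117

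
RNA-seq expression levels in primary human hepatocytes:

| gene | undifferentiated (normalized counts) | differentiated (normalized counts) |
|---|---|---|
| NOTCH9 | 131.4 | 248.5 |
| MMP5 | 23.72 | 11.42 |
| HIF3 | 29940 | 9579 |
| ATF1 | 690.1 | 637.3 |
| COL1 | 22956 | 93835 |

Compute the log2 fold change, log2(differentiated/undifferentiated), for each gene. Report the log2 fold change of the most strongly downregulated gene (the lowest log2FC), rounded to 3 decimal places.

log2(248.5/131.4) = 0.919  (NOTCH9)
log2(11.42/23.72) = -1.055  (MMP5)
log2(9579/29940) = -1.644  (HIF3)
log2(637.3/690.1) = -0.115  (ATF1)
log2(93835/22956) = 2.031  (COL1)
HIF3 is most strongly downregulated.

-1.644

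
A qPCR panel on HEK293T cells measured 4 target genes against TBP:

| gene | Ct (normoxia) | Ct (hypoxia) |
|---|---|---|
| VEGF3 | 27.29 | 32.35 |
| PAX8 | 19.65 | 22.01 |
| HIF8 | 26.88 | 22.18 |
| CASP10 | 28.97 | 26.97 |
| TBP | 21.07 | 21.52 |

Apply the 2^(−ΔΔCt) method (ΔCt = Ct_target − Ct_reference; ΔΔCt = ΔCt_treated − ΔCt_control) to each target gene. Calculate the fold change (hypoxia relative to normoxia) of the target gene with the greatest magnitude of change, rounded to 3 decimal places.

35.506

VEGF3: ΔΔCt = (32.35−21.52) − (27.29−21.07) = 10.83 − 6.22 = 4.61; fold change = 2^-4.61 = 0.041
PAX8: ΔΔCt = (22.01−21.52) − (19.65−21.07) = 0.49 − (-1.42) = 1.91; fold change = 2^-1.91 = 0.266
HIF8: ΔΔCt = (22.18−21.52) − (26.88−21.07) = 0.66 − 5.81 = -5.15; fold change = 2^5.15 = 35.506
CASP10: ΔΔCt = (26.97−21.52) − (28.97−21.07) = 5.45 − 7.90 = -2.45; fold change = 2^2.45 = 5.464
HIF8 has the largest |ΔΔCt| = 5.15.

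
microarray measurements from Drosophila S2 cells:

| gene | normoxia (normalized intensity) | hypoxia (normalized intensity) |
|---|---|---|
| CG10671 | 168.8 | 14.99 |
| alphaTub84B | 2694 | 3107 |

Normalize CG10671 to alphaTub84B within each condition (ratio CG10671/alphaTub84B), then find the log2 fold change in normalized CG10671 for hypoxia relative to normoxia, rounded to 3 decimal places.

CG10671/alphaTub84B (normoxia) = 168.8 / 2694 = 0.062658
CG10671/alphaTub84B (hypoxia) = 14.99 / 3107 = 0.0048246
Fold change = 0.0048246 / 0.062658 = 0.0770
log2(0.0770) = -3.6990

-3.699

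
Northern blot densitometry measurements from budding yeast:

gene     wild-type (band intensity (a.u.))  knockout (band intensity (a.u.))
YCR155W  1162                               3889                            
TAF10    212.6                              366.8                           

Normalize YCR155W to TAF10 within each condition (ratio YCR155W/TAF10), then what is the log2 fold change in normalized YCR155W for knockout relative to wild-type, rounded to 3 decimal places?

0.956

YCR155W/TAF10 (wild-type) = 1162 / 212.6 = 5.4657
YCR155W/TAF10 (knockout) = 3889 / 366.8 = 10.603
Fold change = 10.603 / 5.4657 = 1.9398
log2(1.9398) = 0.9559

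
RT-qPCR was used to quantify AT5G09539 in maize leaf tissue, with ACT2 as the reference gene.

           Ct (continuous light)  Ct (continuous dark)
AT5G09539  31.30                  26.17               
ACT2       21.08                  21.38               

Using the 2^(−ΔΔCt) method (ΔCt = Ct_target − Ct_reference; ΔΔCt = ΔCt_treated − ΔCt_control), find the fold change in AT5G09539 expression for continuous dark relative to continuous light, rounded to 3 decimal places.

43.111

ΔCt(continuous light) = 31.300 − 21.080 = 10.220
ΔCt(continuous dark) = 26.170 − 21.380 = 4.790
ΔΔCt = 4.790 − 10.220 = -5.430
Fold change = 2^(−(-5.430)) = 2^5.430 = 43.1115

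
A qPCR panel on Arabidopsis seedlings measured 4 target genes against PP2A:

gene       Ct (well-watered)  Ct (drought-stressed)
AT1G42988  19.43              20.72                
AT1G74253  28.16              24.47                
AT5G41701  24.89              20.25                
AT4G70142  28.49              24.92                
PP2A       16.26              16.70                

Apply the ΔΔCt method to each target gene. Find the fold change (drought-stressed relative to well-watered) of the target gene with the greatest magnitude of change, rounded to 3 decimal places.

33.825

AT1G42988: ΔΔCt = (20.72−16.70) − (19.43−16.26) = 4.02 − 3.17 = 0.85; fold change = 2^-0.85 = 0.555
AT1G74253: ΔΔCt = (24.47−16.70) − (28.16−16.26) = 7.77 − 11.90 = -4.13; fold change = 2^4.13 = 17.509
AT5G41701: ΔΔCt = (20.25−16.70) − (24.89−16.26) = 3.55 − 8.63 = -5.08; fold change = 2^5.08 = 33.825
AT4G70142: ΔΔCt = (24.92−16.70) − (28.49−16.26) = 8.22 − 12.23 = -4.01; fold change = 2^4.01 = 16.111
AT5G41701 has the largest |ΔΔCt| = 5.08.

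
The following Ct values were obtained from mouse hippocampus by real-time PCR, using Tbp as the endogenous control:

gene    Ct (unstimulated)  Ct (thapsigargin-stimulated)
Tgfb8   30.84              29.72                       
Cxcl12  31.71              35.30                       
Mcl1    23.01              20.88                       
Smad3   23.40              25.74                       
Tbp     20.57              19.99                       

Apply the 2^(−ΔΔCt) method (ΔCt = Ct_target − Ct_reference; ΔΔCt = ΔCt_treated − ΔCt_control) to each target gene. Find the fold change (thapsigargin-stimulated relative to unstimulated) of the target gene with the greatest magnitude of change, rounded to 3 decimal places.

0.056

Tgfb8: ΔΔCt = (29.72−19.99) − (30.84−20.57) = 9.73 − 10.27 = -0.54; fold change = 2^0.54 = 1.454
Cxcl12: ΔΔCt = (35.30−19.99) − (31.71−20.57) = 15.31 − 11.14 = 4.17; fold change = 2^-4.17 = 0.056
Mcl1: ΔΔCt = (20.88−19.99) − (23.01−20.57) = 0.89 − 2.44 = -1.55; fold change = 2^1.55 = 2.928
Smad3: ΔΔCt = (25.74−19.99) − (23.40−20.57) = 5.75 − 2.83 = 2.92; fold change = 2^-2.92 = 0.132
Cxcl12 has the largest |ΔΔCt| = 4.17.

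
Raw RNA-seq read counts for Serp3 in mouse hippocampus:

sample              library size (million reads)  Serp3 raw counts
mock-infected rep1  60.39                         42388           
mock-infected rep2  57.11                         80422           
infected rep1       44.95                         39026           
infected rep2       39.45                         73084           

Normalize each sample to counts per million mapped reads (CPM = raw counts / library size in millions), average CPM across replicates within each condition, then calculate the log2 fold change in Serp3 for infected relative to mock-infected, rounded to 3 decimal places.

CPM(mock-infected rep1) = 42388 / 60.39 = 701.9043
CPM(mock-infected rep2) = 80422 / 57.11 = 1408.1947
CPM(infected rep1) = 39026 / 44.95 = 868.2091
CPM(infected rep2) = 73084 / 39.45 = 1852.5729
mean CPM(mock-infected) = 1055.0495; mean CPM(infected) = 1360.3910
Fold change = 1360.3910 / 1055.0495 = 1.28941
log2(1.28941) = 0.3667

0.367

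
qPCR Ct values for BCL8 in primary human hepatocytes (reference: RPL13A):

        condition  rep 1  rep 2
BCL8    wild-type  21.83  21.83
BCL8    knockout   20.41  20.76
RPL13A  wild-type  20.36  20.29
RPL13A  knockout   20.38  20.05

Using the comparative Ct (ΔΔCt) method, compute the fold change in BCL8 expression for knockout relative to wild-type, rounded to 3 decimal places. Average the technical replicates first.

Mean Ct: BCL8 wild-type 21.830; BCL8 knockout 20.585; RPL13A wild-type 20.325; RPL13A knockout 20.215
ΔCt(wild-type) = 21.830 − 20.325 = 1.505
ΔCt(knockout) = 20.585 − 20.215 = 0.370
ΔΔCt = 0.370 − 1.505 = -1.135
Fold change = 2^(−(-1.135)) = 2^1.135 = 2.1962

2.196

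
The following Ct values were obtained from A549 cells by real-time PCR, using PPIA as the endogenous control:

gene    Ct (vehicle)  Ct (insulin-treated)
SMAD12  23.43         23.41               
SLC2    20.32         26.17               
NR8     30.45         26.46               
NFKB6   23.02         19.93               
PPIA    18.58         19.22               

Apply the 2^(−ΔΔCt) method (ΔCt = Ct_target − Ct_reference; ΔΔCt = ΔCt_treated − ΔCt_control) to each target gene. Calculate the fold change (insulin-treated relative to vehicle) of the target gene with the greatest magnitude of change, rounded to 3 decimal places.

SMAD12: ΔΔCt = (23.41−19.22) − (23.43−18.58) = 4.19 − 4.85 = -0.66; fold change = 2^0.66 = 1.580
SLC2: ΔΔCt = (26.17−19.22) − (20.32−18.58) = 6.95 − 1.74 = 5.21; fold change = 2^-5.21 = 0.027
NR8: ΔΔCt = (26.46−19.22) − (30.45−18.58) = 7.24 − 11.87 = -4.63; fold change = 2^4.63 = 24.761
NFKB6: ΔΔCt = (19.93−19.22) − (23.02−18.58) = 0.71 − 4.44 = -3.73; fold change = 2^3.73 = 13.269
SLC2 has the largest |ΔΔCt| = 5.21.

0.027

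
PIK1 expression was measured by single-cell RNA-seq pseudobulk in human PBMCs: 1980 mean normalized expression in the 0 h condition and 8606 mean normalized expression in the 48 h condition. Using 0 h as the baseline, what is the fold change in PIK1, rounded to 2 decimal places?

4.35

Fold change = 8606 / 1980 = 4.346
PIK1 is upregulated.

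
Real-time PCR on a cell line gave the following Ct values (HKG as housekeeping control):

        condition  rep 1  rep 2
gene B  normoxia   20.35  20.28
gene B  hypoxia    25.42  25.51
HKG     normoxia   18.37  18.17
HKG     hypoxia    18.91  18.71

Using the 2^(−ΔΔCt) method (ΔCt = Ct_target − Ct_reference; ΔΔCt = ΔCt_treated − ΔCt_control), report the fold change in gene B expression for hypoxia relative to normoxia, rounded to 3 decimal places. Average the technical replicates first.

0.041

Mean Ct: gene B normoxia 20.315; gene B hypoxia 25.465; HKG normoxia 18.270; HKG hypoxia 18.810
ΔCt(normoxia) = 20.315 − 18.270 = 2.045
ΔCt(hypoxia) = 25.465 − 18.810 = 6.655
ΔΔCt = 6.655 − 2.045 = 4.610
Fold change = 2^(−4.610) = 0.0409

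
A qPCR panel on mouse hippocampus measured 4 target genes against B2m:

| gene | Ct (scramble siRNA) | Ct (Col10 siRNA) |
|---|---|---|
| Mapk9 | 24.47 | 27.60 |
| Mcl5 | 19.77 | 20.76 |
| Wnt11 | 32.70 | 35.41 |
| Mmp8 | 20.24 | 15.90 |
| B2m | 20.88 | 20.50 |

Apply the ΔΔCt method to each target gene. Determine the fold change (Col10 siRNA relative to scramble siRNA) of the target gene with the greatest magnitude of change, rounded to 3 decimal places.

Mapk9: ΔΔCt = (27.60−20.50) − (24.47−20.88) = 7.10 − 3.59 = 3.51; fold change = 2^-3.51 = 0.088
Mcl5: ΔΔCt = (20.76−20.50) − (19.77−20.88) = 0.26 − (-1.11) = 1.37; fold change = 2^-1.37 = 0.387
Wnt11: ΔΔCt = (35.41−20.50) − (32.70−20.88) = 14.91 − 11.82 = 3.09; fold change = 2^-3.09 = 0.117
Mmp8: ΔΔCt = (15.90−20.50) − (20.24−20.88) = -4.60 − (-0.64) = -3.96; fold change = 2^3.96 = 15.562
Mmp8 has the largest |ΔΔCt| = 3.96.

15.562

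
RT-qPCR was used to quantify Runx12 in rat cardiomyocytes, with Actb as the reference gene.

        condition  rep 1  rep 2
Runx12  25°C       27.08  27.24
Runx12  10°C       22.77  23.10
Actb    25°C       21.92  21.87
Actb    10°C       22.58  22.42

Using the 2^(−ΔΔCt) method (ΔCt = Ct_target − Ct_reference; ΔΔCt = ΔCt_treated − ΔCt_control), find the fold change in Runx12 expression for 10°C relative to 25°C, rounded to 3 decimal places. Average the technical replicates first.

28.443

Mean Ct: Runx12 25°C 27.160; Runx12 10°C 22.935; Actb 25°C 21.895; Actb 10°C 22.500
ΔCt(25°C) = 27.160 − 21.895 = 5.265
ΔCt(10°C) = 22.935 − 22.500 = 0.435
ΔΔCt = 0.435 − 5.265 = -4.830
Fold change = 2^(−(-4.830)) = 2^4.830 = 28.4430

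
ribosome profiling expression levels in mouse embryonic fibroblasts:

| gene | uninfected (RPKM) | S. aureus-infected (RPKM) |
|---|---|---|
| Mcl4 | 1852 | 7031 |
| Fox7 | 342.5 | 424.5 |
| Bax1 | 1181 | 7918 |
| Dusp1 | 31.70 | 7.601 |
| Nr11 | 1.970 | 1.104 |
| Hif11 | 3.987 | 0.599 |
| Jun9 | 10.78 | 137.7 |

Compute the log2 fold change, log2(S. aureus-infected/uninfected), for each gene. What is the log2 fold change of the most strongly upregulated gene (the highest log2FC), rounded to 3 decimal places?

log2(7031/1852) = 1.925  (Mcl4)
log2(424.5/342.5) = 0.310  (Fox7)
log2(7918/1181) = 2.745  (Bax1)
log2(7.601/31.70) = -2.060  (Dusp1)
log2(1.104/1.970) = -0.835  (Nr11)
log2(0.599/3.987) = -2.735  (Hif11)
log2(137.7/10.78) = 3.675  (Jun9)
Jun9 is most strongly upregulated.

3.675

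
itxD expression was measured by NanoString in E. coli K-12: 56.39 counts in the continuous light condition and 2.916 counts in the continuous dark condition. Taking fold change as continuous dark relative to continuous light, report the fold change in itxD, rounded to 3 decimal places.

Fold change = 2.916 / 56.39 = 0.0517
itxD is downregulated.

0.052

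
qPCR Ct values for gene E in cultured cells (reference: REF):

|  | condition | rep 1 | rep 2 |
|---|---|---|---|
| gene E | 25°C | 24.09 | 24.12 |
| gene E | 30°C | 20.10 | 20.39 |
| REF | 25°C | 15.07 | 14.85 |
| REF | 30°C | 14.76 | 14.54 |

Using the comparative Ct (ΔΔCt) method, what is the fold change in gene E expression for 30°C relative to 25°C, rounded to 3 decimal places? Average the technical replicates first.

Mean Ct: gene E 25°C 24.105; gene E 30°C 20.245; REF 25°C 14.960; REF 30°C 14.650
ΔCt(25°C) = 24.105 − 14.960 = 9.145
ΔCt(30°C) = 20.245 − 14.650 = 5.595
ΔΔCt = 5.595 − 9.145 = -3.550
Fold change = 2^(−(-3.550)) = 2^3.550 = 11.7127

11.713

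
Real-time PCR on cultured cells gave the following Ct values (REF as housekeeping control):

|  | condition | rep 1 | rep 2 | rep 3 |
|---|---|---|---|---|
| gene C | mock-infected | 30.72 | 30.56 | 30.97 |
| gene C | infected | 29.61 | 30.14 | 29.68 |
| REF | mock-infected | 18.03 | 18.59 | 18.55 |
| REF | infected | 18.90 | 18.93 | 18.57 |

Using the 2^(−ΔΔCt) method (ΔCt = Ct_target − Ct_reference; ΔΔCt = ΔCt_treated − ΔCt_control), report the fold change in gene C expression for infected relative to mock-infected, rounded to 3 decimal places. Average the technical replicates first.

2.549

Mean Ct: gene C mock-infected 30.750; gene C infected 29.810; REF mock-infected 18.390; REF infected 18.800
ΔCt(mock-infected) = 30.750 − 18.390 = 12.360
ΔCt(infected) = 29.810 − 18.800 = 11.010
ΔΔCt = 11.010 − 12.360 = -1.350
Fold change = 2^(−(-1.350)) = 2^1.350 = 2.5491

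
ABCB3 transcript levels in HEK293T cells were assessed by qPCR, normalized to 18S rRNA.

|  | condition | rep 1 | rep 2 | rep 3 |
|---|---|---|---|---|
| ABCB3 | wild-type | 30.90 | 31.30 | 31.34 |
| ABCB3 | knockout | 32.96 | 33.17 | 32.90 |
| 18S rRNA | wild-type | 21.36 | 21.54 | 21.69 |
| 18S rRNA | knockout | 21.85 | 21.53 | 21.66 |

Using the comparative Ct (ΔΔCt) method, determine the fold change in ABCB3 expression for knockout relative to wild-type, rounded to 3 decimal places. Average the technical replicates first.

0.312

Mean Ct: ABCB3 wild-type 31.180; ABCB3 knockout 33.010; 18S rRNA wild-type 21.530; 18S rRNA knockout 21.680
ΔCt(wild-type) = 31.180 − 21.530 = 9.650
ΔCt(knockout) = 33.010 − 21.680 = 11.330
ΔΔCt = 11.330 − 9.650 = 1.680
Fold change = 2^(−1.680) = 0.3121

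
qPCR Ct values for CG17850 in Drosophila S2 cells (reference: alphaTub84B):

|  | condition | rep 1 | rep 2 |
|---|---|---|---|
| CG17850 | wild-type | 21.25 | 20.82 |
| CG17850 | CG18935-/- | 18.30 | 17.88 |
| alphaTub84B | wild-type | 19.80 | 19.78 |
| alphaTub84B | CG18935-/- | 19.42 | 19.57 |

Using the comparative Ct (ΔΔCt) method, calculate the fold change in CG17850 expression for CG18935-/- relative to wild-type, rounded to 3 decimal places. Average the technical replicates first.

6.277

Mean Ct: CG17850 wild-type 21.035; CG17850 CG18935-/- 18.090; alphaTub84B wild-type 19.790; alphaTub84B CG18935-/- 19.495
ΔCt(wild-type) = 21.035 − 19.790 = 1.245
ΔCt(CG18935-/-) = 18.090 − 19.495 = -1.405
ΔΔCt = -1.405 − 1.245 = -2.650
Fold change = 2^(−(-2.650)) = 2^2.650 = 6.2767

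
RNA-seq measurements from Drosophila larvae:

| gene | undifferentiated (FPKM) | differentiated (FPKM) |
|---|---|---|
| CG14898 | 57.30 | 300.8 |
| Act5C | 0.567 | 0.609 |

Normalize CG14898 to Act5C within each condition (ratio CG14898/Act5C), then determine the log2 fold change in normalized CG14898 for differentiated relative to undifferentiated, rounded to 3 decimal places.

2.289

CG14898/Act5C (undifferentiated) = 57.30 / 0.567 = 101.06
CG14898/Act5C (differentiated) = 300.8 / 0.609 = 493.92
Fold change = 493.92 / 101.06 = 4.8875
log2(4.8875) = 2.2891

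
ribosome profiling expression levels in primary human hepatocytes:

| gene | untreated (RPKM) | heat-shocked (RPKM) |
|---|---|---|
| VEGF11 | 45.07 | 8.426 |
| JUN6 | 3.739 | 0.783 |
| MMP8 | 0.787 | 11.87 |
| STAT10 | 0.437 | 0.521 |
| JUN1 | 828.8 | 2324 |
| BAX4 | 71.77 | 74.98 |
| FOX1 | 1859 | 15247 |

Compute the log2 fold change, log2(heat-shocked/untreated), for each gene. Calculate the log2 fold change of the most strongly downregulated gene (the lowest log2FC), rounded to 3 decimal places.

log2(8.426/45.07) = -2.419  (VEGF11)
log2(0.783/3.739) = -2.256  (JUN6)
log2(11.87/0.787) = 3.915  (MMP8)
log2(0.521/0.437) = 0.254  (STAT10)
log2(2324/828.8) = 1.488  (JUN1)
log2(74.98/71.77) = 0.063  (BAX4)
log2(15247/1859) = 3.036  (FOX1)
VEGF11 is most strongly downregulated.

-2.419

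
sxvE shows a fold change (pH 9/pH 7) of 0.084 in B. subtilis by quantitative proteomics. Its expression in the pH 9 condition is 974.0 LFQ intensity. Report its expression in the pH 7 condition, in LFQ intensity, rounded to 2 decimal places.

pH 7 expression = 974.0 / 0.084 = 11595.24

11595.24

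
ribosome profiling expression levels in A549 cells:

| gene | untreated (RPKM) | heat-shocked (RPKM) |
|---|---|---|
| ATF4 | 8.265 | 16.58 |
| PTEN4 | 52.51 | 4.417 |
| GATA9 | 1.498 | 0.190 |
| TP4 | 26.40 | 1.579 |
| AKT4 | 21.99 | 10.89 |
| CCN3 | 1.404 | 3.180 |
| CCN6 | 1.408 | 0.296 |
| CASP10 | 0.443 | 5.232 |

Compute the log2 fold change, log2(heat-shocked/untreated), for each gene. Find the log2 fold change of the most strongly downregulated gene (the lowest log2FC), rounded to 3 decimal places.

log2(16.58/8.265) = 1.004  (ATF4)
log2(4.417/52.51) = -3.571  (PTEN4)
log2(0.190/1.498) = -2.979  (GATA9)
log2(1.579/26.40) = -4.063  (TP4)
log2(10.89/21.99) = -1.014  (AKT4)
log2(3.180/1.404) = 1.179  (CCN3)
log2(0.296/1.408) = -2.250  (CCN6)
log2(5.232/0.443) = 3.562  (CASP10)
TP4 is most strongly downregulated.

-4.063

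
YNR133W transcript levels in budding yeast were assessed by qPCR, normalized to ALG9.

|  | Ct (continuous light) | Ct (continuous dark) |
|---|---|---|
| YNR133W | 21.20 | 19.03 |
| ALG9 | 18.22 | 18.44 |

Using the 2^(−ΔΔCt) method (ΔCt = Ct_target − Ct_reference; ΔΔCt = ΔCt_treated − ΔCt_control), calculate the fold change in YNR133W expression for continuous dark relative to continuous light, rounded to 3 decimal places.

ΔCt(continuous light) = 21.200 − 18.220 = 2.980
ΔCt(continuous dark) = 19.030 − 18.440 = 0.590
ΔΔCt = 0.590 − 2.980 = -2.390
Fold change = 2^(−(-2.390)) = 2^2.390 = 5.2416

5.242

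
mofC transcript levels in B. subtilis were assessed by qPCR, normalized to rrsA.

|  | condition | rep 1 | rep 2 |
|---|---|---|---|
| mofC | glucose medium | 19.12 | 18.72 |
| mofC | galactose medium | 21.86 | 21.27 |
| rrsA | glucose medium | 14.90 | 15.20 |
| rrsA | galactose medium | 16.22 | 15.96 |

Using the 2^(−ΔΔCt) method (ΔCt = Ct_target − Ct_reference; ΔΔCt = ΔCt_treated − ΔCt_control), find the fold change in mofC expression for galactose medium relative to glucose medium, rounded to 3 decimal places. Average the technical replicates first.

0.329

Mean Ct: mofC glucose medium 18.920; mofC galactose medium 21.565; rrsA glucose medium 15.050; rrsA galactose medium 16.090
ΔCt(glucose medium) = 18.920 − 15.050 = 3.870
ΔCt(galactose medium) = 21.565 − 16.090 = 5.475
ΔΔCt = 5.475 − 3.870 = 1.605
Fold change = 2^(−1.605) = 0.3287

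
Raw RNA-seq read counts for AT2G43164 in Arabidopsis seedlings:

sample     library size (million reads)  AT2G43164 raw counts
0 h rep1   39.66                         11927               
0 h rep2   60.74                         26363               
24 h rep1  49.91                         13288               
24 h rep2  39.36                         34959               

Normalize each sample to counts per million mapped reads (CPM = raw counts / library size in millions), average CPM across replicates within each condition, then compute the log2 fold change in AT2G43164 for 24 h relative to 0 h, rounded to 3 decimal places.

CPM(0 h rep1) = 11927 / 39.66 = 300.7312
CPM(0 h rep2) = 26363 / 60.74 = 434.0303
CPM(24 h rep1) = 13288 / 49.91 = 266.2392
CPM(24 h rep2) = 34959 / 39.36 = 888.1860
mean CPM(0 h) = 367.3808; mean CPM(24 h) = 577.2126
Fold change = 577.2126 / 367.3808 = 1.57116
log2(1.57116) = 0.6518

0.652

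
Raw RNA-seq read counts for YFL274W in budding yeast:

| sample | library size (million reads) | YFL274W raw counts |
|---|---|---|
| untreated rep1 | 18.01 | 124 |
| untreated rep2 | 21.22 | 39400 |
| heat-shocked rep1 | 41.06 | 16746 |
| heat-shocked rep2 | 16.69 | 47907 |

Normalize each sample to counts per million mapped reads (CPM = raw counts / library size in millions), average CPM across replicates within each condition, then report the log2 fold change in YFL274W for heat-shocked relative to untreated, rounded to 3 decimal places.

CPM(untreated rep1) = 124 / 18.01 = 6.8851
CPM(untreated rep2) = 39400 / 21.22 = 1856.7389
CPM(heat-shocked rep1) = 16746 / 41.06 = 407.8422
CPM(heat-shocked rep2) = 47907 / 16.69 = 2870.4014
mean CPM(untreated) = 931.8120; mean CPM(heat-shocked) = 1639.1218
Fold change = 1639.1218 / 931.8120 = 1.75907
log2(1.75907) = 0.8148

0.815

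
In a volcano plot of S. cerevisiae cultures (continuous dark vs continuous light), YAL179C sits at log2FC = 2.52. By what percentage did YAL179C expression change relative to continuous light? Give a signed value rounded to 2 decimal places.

Fold change = 2^(2.52) = 5.7358
Percent change = (FC − 1) × 100% = (5.7358 − 1) × 100 = 473.58%

473.58%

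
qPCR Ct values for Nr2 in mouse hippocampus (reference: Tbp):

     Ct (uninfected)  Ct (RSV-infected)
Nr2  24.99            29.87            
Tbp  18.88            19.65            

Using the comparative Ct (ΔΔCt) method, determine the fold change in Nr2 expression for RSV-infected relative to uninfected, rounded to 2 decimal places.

ΔCt(uninfected) = 24.990 − 18.880 = 6.110
ΔCt(RSV-infected) = 29.870 − 19.650 = 10.220
ΔΔCt = 10.220 − 6.110 = 4.110
Fold change = 2^(−4.110) = 0.058

0.06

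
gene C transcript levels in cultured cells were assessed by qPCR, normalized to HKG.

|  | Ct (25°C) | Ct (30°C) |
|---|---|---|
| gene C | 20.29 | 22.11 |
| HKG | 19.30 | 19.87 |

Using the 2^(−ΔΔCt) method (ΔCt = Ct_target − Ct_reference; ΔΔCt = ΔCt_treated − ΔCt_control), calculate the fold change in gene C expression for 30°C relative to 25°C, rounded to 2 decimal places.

0.42

ΔCt(25°C) = 20.290 − 19.300 = 0.990
ΔCt(30°C) = 22.110 − 19.870 = 2.240
ΔΔCt = 2.240 − 0.990 = 1.250
Fold change = 2^(−1.250) = 0.420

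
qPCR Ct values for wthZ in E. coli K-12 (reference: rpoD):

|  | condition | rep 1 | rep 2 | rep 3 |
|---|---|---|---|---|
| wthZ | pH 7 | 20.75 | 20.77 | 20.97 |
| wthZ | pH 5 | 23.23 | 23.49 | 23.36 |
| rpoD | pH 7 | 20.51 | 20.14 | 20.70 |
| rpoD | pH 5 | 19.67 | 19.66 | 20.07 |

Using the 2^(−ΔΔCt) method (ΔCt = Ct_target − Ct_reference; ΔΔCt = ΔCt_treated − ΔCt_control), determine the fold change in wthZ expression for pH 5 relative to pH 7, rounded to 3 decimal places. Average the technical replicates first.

0.110

Mean Ct: wthZ pH 7 20.830; wthZ pH 5 23.360; rpoD pH 7 20.450; rpoD pH 5 19.800
ΔCt(pH 7) = 20.830 − 20.450 = 0.380
ΔCt(pH 5) = 23.360 − 19.800 = 3.560
ΔΔCt = 3.560 − 0.380 = 3.180
Fold change = 2^(−3.180) = 0.1103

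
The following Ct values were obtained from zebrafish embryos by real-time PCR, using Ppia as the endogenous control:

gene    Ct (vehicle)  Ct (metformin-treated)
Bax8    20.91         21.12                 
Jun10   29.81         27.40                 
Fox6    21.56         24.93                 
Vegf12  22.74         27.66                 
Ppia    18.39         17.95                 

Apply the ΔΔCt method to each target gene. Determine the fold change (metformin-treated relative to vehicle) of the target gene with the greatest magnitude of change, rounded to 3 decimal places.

0.024

Bax8: ΔΔCt = (21.12−17.95) − (20.91−18.39) = 3.17 − 2.52 = 0.65; fold change = 2^-0.65 = 0.637
Jun10: ΔΔCt = (27.40−17.95) − (29.81−18.39) = 9.45 − 11.42 = -1.97; fold change = 2^1.97 = 3.918
Fox6: ΔΔCt = (24.93−17.95) − (21.56−18.39) = 6.98 − 3.17 = 3.81; fold change = 2^-3.81 = 0.071
Vegf12: ΔΔCt = (27.66−17.95) − (22.74−18.39) = 9.71 − 4.35 = 5.36; fold change = 2^-5.36 = 0.024
Vegf12 has the largest |ΔΔCt| = 5.36.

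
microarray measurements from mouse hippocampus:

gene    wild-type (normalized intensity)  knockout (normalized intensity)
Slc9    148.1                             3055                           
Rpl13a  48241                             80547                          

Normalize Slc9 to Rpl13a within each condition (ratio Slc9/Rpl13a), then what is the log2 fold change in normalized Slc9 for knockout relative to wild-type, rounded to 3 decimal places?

3.627

Slc9/Rpl13a (wild-type) = 148.1 / 48241 = 0.00307
Slc9/Rpl13a (knockout) = 3055 / 80547 = 0.037928
Fold change = 0.037928 / 0.00307 = 12.3544
log2(12.3544) = 3.6270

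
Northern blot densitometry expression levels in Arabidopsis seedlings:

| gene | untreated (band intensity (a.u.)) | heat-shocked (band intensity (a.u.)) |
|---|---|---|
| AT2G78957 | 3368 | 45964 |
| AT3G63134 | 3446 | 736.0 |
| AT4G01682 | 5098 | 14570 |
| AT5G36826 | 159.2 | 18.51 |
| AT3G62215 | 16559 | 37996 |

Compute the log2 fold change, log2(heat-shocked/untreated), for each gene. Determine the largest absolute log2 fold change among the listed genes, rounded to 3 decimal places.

3.771

log2(45964/3368) = 3.771  (AT2G78957)
log2(736.0/3446) = -2.227  (AT3G63134)
log2(14570/5098) = 1.515  (AT4G01682)
log2(18.51/159.2) = -3.104  (AT5G36826)
log2(37996/16559) = 1.198  (AT3G62215)
The largest magnitude belongs to AT2G78957.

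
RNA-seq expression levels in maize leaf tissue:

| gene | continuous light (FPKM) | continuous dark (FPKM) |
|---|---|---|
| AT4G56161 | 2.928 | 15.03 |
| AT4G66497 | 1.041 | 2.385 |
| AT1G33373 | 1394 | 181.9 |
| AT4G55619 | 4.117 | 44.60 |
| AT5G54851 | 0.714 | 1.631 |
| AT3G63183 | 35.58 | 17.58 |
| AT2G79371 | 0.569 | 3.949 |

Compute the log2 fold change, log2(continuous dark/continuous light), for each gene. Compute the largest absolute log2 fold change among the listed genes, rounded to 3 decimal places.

3.437

log2(15.03/2.928) = 2.360  (AT4G56161)
log2(2.385/1.041) = 1.196  (AT4G66497)
log2(181.9/1394) = -2.938  (AT1G33373)
log2(44.60/4.117) = 3.437  (AT4G55619)
log2(1.631/0.714) = 1.192  (AT5G54851)
log2(17.58/35.58) = -1.017  (AT3G63183)
log2(3.949/0.569) = 2.795  (AT2G79371)
The largest magnitude belongs to AT4G55619.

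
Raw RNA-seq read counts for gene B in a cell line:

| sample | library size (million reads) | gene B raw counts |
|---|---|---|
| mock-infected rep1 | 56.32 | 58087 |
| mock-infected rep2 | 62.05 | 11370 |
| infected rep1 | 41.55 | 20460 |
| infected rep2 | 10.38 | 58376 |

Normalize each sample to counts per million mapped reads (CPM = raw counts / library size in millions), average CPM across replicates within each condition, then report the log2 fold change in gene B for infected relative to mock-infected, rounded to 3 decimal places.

2.332

CPM(mock-infected rep1) = 58087 / 56.32 = 1031.3743
CPM(mock-infected rep2) = 11370 / 62.05 = 183.2393
CPM(infected rep1) = 20460 / 41.55 = 492.4188
CPM(infected rep2) = 58376 / 10.38 = 5623.8921
mean CPM(mock-infected) = 607.3068; mean CPM(infected) = 3058.1554
Fold change = 3058.1554 / 607.3068 = 5.03560
log2(5.03560) = 2.3322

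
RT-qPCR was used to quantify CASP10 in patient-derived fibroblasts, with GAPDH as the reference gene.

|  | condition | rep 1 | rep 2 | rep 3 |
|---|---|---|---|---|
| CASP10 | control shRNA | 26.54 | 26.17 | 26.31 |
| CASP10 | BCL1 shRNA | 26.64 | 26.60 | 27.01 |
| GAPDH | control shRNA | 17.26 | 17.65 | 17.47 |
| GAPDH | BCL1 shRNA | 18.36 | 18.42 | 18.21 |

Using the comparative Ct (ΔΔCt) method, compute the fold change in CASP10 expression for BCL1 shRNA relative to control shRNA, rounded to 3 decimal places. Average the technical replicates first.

1.376

Mean Ct: CASP10 control shRNA 26.340; CASP10 BCL1 shRNA 26.750; GAPDH control shRNA 17.460; GAPDH BCL1 shRNA 18.330
ΔCt(control shRNA) = 26.340 − 17.460 = 8.880
ΔCt(BCL1 shRNA) = 26.750 − 18.330 = 8.420
ΔΔCt = 8.420 − 8.880 = -0.460
Fold change = 2^(−(-0.460)) = 2^0.460 = 1.3755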